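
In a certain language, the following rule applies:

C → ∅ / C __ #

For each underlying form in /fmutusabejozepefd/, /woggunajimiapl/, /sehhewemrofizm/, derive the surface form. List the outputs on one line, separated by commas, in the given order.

fmutusabejozepef, woggunajimiap, sehhewemrofiz

/fmutusabejozepefd/: /d/ is the second consonant of a word-final cluster /fd/, so it deletes. → [fmutusabejozepef].
/woggunajimiapl/: /l/ is the second consonant of a word-final cluster /pl/, so it deletes. → [woggunajimiap].
/sehhewemrofizm/: /m/ is the second consonant of a word-final cluster /zm/, so it deletes. → [sehhewemrofiz].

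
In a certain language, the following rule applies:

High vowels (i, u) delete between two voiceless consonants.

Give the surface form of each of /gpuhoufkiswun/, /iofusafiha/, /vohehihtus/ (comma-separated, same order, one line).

/gpuhoufkiswun/: /u/ is a high vowel flanked by voiceless consonants /p/ and /h/, so it deletes. /i/ is a high vowel flanked by voiceless consonants /k/ and /s/, so it deletes. → [gphoufkswun].
/iofusafiha/: /u/ is a high vowel flanked by voiceless consonants /f/ and /s/, so it deletes. /i/ is a high vowel flanked by voiceless consonants /f/ and /h/, so it deletes. → [iofsafha].
/vohehihtus/: /i/ is a high vowel flanked by voiceless consonants /h/ and /h/, so it deletes. /u/ is a high vowel flanked by voiceless consonants /t/ and /s/, so it deletes. → [vohehhts].

gphoufkswun, iofsafha, vohehhts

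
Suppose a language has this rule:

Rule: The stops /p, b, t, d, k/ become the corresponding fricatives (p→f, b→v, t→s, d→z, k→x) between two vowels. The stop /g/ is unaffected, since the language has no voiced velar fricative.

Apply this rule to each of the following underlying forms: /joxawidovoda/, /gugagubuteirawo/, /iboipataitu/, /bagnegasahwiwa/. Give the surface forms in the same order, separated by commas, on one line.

joxawizovoza, gugaguvuseirawo, ivoifasaisu, bagnegasahwiwa

/joxawidovoda/: /d/ is a stop between vowels /i/ and /o/, so it spirantizes to the fricative [z]. /d/ is a stop between vowels /o/ and /a/, so it spirantizes to the fricative [z]. → [joxawizovoza].
/gugagubuteirawo/: /b/ is a stop between vowels /u/ and /u/, so it spirantizes to the fricative [v]. /t/ is a stop between vowels /u/ and /e/, so it spirantizes to the fricative [s]. → [gugaguvuseirawo].
/iboipataitu/: /b/ is a stop between vowels /i/ and /o/, so it spirantizes to the fricative [v]. /p/ is a stop between vowels /i/ and /a/, so it spirantizes to the fricative [f]. /t/ is a stop between vowels /a/ and /a/, so it spirantizes to the fricative [s]. /t/ is a stop between vowels /i/ and /u/, so it spirantizes to the fricative [s]. → [ivoifasaisu].
/bagnegasahwiwa/: the rule's environment is not met; surfaces unchanged as [bagnegasahwiwa].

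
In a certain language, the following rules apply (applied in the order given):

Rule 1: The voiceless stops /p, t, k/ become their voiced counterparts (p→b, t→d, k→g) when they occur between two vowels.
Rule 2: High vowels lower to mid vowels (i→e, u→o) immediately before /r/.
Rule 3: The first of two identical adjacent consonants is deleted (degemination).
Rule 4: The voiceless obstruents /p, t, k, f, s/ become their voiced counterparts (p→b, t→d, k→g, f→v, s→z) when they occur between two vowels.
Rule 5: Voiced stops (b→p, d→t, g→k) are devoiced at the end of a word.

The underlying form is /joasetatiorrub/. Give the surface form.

Rule 1 (intervocalic voicing): /t/ is a voiceless stop between vowels /e/ and /a/, so it voices to [d]. /t/ is a voiceless stop between vowels /a/ and /i/, so it voices to [d]. /joasetatiorrub/ → joasedadiorrub.
Rule 2 (pre-rhotic lowering): no segment meets the environment; /joasedadiorrub/ is unchanged.
Rule 3 (degemination): /rr/ is a geminate; the first /r/ deletes. /joasedadiorrub/ → joasedadiorub.
Rule 4 (intervocalic voicing): /s/ is a voiceless obstruent between vowels /a/ and /e/, so it voices to [z]. /joasedadiorub/ → joazedadiorub.
Rule 5 (final devoicing): /b/ is a voiced stop in word-final position, so it devoices to [p]. /joazedadiorub/ → joazedadiorup.

joazedadiorup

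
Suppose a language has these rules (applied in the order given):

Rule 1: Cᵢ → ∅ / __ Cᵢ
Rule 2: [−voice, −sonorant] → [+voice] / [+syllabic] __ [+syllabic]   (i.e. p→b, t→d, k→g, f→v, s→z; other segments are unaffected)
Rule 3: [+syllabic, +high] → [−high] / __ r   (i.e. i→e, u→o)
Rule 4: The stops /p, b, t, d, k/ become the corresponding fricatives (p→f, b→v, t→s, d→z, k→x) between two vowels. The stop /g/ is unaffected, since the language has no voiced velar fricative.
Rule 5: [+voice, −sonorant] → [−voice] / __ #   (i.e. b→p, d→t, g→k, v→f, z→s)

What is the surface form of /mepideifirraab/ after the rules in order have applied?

mevizeiveraap

Rule 1 (degemination): /rr/ is a geminate; the first /r/ deletes. /mepideifirraab/ → mepideifiraab.
Rule 2 (intervocalic voicing): /p/ is a voiceless obstruent between vowels /e/ and /i/, so it voices to [b]. /f/ is a voiceless obstruent between vowels /i/ and /i/, so it voices to [v]. /mepideifiraab/ → mebideiviraab.
Rule 3 (pre-rhotic lowering): /i/ is a high vowel immediately before /r/, so it lowers to [e]. /mebideiviraab/ → mebideiveraab.
Rule 4 (intervocalic spirantization): /b/ is a stop between vowels /e/ and /i/, so it spirantizes to the fricative [v]. /d/ is a stop between vowels /i/ and /e/, so it spirantizes to the fricative [z]. /mebideiveraab/ → mevizeiveraab.
Rule 5 (final devoicing): /b/ is a voiced obstruent in word-final position, so it devoices to [p]. /mevizeiveraab/ → mevizeiveraap.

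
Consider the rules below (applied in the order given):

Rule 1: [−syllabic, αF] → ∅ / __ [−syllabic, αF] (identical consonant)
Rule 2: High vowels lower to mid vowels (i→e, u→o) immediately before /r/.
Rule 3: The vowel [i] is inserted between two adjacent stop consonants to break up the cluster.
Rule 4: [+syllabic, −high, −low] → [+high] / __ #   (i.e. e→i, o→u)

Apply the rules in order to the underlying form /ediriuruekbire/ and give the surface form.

Rule 1 (degemination): no segment meets the environment; /ediriuruekbire/ is unchanged.
Rule 2 (pre-rhotic lowering): /i/ is a high vowel immediately before /r/, so it lowers to [e]. /u/ is a high vowel immediately before /r/, so it lowers to [o]. /i/ is a high vowel immediately before /r/, so it lowers to [e]. /ediriuruekbire/ → ederioruekbere.
Rule 3 (stop-cluster i-epenthesis): /k/ and /b/ form a stop–stop cluster, so [i] is inserted between them. /ederioruekbere/ → ederioruekibere.
Rule 4 (final vowel raising): /e/ is a mid vowel in word-final position, so it raises to [i]. /ederioruekibere/ → ederioruekiberi.

ederioruekiberi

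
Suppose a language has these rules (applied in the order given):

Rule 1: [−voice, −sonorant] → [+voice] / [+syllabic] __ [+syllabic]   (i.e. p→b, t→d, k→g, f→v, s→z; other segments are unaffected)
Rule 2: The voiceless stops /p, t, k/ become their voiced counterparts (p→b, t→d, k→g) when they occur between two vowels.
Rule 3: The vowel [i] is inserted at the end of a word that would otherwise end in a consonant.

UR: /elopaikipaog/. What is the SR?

Rule 1 (intervocalic voicing): /p/ is a voiceless obstruent between vowels /o/ and /a/, so it voices to [b]. /k/ is a voiceless obstruent between vowels /i/ and /i/, so it voices to [g]. /p/ is a voiceless obstruent between vowels /i/ and /a/, so it voices to [b]. /elopaikipaog/ → elobaigibaog.
Rule 2 (intervocalic voicing): no segment meets the environment; /elobaigibaog/ is unchanged.
Rule 3 (final i-epenthesis): the form ends in the consonant /g/, so [i] is inserted word-finally. /elobaigibaog/ → elobaigibaogi.

elobaigibaogi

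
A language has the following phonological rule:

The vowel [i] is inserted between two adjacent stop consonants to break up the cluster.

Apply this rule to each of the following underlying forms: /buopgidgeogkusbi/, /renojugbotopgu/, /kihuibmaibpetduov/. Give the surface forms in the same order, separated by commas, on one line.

buopigidigeogikusbi, renojugibotopigu, kihuibmaibipetiduov

/buopgidgeogkusbi/: /p/ and /g/ form a stop–stop cluster, so [i] is inserted between them. /d/ and /g/ form a stop–stop cluster, so [i] is inserted between them. /g/ and /k/ form a stop–stop cluster, so [i] is inserted between them. → [buopigidigeogikusbi].
/renojugbotopgu/: /g/ and /b/ form a stop–stop cluster, so [i] is inserted between them. /p/ and /g/ form a stop–stop cluster, so [i] is inserted between them. → [renojugibotopigu].
/kihuibmaibpetduov/: /b/ and /p/ form a stop–stop cluster, so [i] is inserted between them. /t/ and /d/ form a stop–stop cluster, so [i] is inserted between them. → [kihuibmaibipetiduov].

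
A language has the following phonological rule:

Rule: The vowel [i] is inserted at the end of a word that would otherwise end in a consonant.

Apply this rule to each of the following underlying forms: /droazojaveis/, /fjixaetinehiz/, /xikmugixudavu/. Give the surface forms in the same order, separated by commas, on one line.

/droazojaveis/: the form ends in the consonant /s/, so [i] is inserted word-finally. → [droazojaveisi].
/fjixaetinehiz/: the form ends in the consonant /z/, so [i] is inserted word-finally. → [fjixaetinehizi].
/xikmugixudavu/: the rule's environment is not met; surfaces unchanged as [xikmugixudavu].

droazojaveisi, fjixaetinehizi, xikmugixudavu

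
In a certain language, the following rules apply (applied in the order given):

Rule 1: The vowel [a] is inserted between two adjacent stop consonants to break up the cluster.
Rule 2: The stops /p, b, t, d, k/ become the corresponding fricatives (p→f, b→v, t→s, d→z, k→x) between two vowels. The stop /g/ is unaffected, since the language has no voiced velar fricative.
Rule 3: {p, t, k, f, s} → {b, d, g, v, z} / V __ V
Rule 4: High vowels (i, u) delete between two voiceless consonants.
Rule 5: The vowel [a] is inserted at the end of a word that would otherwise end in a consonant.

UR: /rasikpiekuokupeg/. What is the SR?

razixaviexuoxuvega

Rule 1 (stop-cluster a-epenthesis): /k/ and /p/ form a stop–stop cluster, so [a] is inserted between them. /rasikpiekuokupeg/ → rasikapiekuokupeg.
Rule 2 (intervocalic spirantization): /k/ is a stop between vowels /i/ and /a/, so it spirantizes to the fricative [x]. /p/ is a stop between vowels /a/ and /i/, so it spirantizes to the fricative [f]. /k/ is a stop between vowels /e/ and /u/, so it spirantizes to the fricative [x]. /k/ is a stop between vowels /o/ and /u/, so it spirantizes to the fricative [x]. /p/ is a stop between vowels /u/ and /e/, so it spirantizes to the fricative [f]. /rasikapiekuokupeg/ → rasixafiexuoxufeg.
Rule 3 (intervocalic voicing): /s/ is a voiceless obstruent between vowels /a/ and /i/, so it voices to [z]. /f/ is a voiceless obstruent between vowels /a/ and /i/, so it voices to [v]. /f/ is a voiceless obstruent between vowels /u/ and /e/, so it voices to [v]. /rasixafiexuoxufeg/ → razixaviexuoxuveg.
Rule 4 (high vowel syncope): no segment meets the environment; /razixaviexuoxuveg/ is unchanged.
Rule 5 (final a-epenthesis): the form ends in the consonant /g/, so [a] is inserted word-finally. /razixaviexuoxuveg/ → razixaviexuoxuvega.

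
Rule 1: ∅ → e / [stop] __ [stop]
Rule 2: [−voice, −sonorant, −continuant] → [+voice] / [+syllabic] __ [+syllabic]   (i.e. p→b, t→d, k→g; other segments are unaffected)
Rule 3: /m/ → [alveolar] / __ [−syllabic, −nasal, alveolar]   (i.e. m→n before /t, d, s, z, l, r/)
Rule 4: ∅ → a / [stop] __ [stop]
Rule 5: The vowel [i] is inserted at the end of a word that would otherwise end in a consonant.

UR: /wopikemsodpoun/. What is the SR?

wobigensodebouni

Rule 1 (stop-cluster e-epenthesis): /d/ and /p/ form a stop–stop cluster, so [e] is inserted between them. /wopikemsodpoun/ → wopikemsodepoun.
Rule 2 (intervocalic voicing): /p/ is a voiceless stop between vowels /o/ and /i/, so it voices to [b]. /k/ is a voiceless stop between vowels /i/ and /e/, so it voices to [g]. /p/ is a voiceless stop between vowels /e/ and /o/, so it voices to [b]. /wopikemsodepoun/ → wobigemsodeboun.
Rule 3 (nasal place assimilation): /m/ precedes the alveolar consonant /s/, so it assimilates in place to [n]. /wobigemsodeboun/ → wobigensodeboun.
Rule 4 (stop-cluster a-epenthesis): no segment meets the environment; /wobigensodeboun/ is unchanged.
Rule 5 (final i-epenthesis): the form ends in the consonant /n/, so [i] is inserted word-finally. /wobigensodeboun/ → wobigensodebouni.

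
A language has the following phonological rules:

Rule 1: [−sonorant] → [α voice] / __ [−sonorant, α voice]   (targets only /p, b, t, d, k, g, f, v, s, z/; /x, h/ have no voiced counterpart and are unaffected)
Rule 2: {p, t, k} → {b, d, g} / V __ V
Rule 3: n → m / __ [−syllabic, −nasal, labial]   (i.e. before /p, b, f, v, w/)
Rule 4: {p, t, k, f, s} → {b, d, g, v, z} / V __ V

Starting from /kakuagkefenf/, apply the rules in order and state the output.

Rule 1 (regressive voicing assimilation): /g/ precedes the voiceless obstruent /k/, so it devoices to [k] by assimilation. /kakuagkefenf/ → kakuakkefenf.
Rule 2 (intervocalic voicing): /k/ is a voiceless stop between vowels /a/ and /u/, so it voices to [g]. /kakuakkefenf/ → kaguakkefenf.
Rule 3 (nasal place assimilation): /n/ precedes the labial consonant /f/, so it assimilates in place to [m]. /kaguakkefenf/ → kaguakkefemf.
Rule 4 (intervocalic voicing): /f/ is a voiceless obstruent between vowels /e/ and /e/, so it voices to [v]. /kaguakkefemf/ → kaguakkevemf.

kaguakkevemf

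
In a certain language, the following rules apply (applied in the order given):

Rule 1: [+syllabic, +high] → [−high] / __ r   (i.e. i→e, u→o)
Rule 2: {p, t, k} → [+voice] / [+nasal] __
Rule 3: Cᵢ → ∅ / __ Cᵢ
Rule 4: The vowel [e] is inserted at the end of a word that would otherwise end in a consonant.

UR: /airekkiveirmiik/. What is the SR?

aerekiveermiike

Rule 1 (pre-rhotic lowering): /i/ is a high vowel immediately before /r/, so it lowers to [e]. /i/ is a high vowel immediately before /r/, so it lowers to [e]. /airekkiveirmiik/ → aerekkiveermiik.
Rule 2 (post-nasal voicing): no segment meets the environment; /aerekkiveermiik/ is unchanged.
Rule 3 (degemination): /kk/ is a geminate; the first /k/ deletes. /aerekkiveermiik/ → aerekiveermiik.
Rule 4 (final e-epenthesis): the form ends in the consonant /k/, so [e] is inserted word-finally. /aerekiveermiik/ → aerekiveermiike.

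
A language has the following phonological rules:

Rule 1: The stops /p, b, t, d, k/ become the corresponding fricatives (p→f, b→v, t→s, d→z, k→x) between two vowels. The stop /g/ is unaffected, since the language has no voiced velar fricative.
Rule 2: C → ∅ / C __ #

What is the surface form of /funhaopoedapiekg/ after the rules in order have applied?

Rule 1 (intervocalic spirantization): /p/ is a stop between vowels /o/ and /o/, so it spirantizes to the fricative [f]. /d/ is a stop between vowels /e/ and /a/, so it spirantizes to the fricative [z]. /p/ is a stop between vowels /a/ and /i/, so it spirantizes to the fricative [f]. /funhaopoedapiekg/ → funhaofoezafiekg.
Rule 2 (final cluster simplification): /g/ is the second consonant of a word-final cluster /kg/, so it deletes. /funhaofoezafiekg/ → funhaofoezafiek.

funhaofoezafiek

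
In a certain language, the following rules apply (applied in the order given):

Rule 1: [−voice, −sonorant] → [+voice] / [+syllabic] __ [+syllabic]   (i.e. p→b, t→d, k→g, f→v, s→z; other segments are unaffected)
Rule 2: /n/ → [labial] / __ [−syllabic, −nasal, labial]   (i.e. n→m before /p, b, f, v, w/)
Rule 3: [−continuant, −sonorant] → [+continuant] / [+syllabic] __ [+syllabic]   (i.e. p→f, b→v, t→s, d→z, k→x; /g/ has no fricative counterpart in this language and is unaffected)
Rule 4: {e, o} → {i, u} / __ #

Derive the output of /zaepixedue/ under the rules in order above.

Rule 1 (intervocalic voicing): /p/ is a voiceless obstruent between vowels /e/ and /i/, so it voices to [b]. /zaepixedue/ → zaebixedue.
Rule 2 (nasal place assimilation): no segment meets the environment; /zaebixedue/ is unchanged.
Rule 3 (intervocalic spirantization): /b/ is a stop between vowels /e/ and /i/, so it spirantizes to the fricative [v]. /d/ is a stop between vowels /e/ and /u/, so it spirantizes to the fricative [z]. /zaebixedue/ → zaevixezue.
Rule 4 (final vowel raising): /e/ is a mid vowel in word-final position, so it raises to [i]. /zaevixezue/ → zaevixezui.

zaevixezui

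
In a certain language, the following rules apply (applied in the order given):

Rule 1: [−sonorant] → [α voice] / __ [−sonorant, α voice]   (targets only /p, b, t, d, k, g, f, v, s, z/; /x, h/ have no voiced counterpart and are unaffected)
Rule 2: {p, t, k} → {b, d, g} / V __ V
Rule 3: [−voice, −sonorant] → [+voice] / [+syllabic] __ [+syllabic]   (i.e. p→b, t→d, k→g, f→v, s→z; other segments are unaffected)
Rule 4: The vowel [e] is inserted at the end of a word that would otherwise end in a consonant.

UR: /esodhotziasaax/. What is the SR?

Rule 1 (regressive voicing assimilation): /d/ precedes the voiceless obstruent /h/, so it devoices to [t] by assimilation. /t/ precedes the voiced obstruent /z/, so it voices to [d] by assimilation. /esodhotziasaax/ → esothodziasaax.
Rule 2 (intervocalic voicing): no segment meets the environment; /esothodziasaax/ is unchanged.
Rule 3 (intervocalic voicing): /s/ is a voiceless obstruent between vowels /e/ and /o/, so it voices to [z]. /s/ is a voiceless obstruent between vowels /a/ and /a/, so it voices to [z]. /esothodziasaax/ → ezothodziazaax.
Rule 4 (final e-epenthesis): the form ends in the consonant /x/, so [e] is inserted word-finally. /ezothodziazaax/ → ezothodziazaaxe.

ezothodziazaaxe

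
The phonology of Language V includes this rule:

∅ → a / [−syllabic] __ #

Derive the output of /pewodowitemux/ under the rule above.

pewodowitemuxa

the form ends in the consonant /x/, so [a] is inserted word-finally.
Surface form: [pewodowitemuxa].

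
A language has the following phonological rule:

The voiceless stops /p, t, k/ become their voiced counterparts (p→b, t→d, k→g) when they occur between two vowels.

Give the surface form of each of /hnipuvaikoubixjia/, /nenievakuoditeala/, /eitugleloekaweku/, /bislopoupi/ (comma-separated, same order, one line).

/hnipuvaikoubixjia/: /p/ is a voiceless stop between vowels /i/ and /u/, so it voices to [b]. /k/ is a voiceless stop between vowels /i/ and /o/, so it voices to [g]. → [hnibuvaigoubixjia].
/nenievakuoditeala/: /k/ is a voiceless stop between vowels /a/ and /u/, so it voices to [g]. /t/ is a voiceless stop between vowels /i/ and /e/, so it voices to [d]. → [nenievaguodideala].
/eitugleloekaweku/: /t/ is a voiceless stop between vowels /i/ and /u/, so it voices to [d]. /k/ is a voiceless stop between vowels /e/ and /a/, so it voices to [g]. /k/ is a voiceless stop between vowels /e/ and /u/, so it voices to [g]. → [eidugleloegawegu].
/bislopoupi/: /p/ is a voiceless stop between vowels /o/ and /o/, so it voices to [b]. /p/ is a voiceless stop between vowels /u/ and /i/, so it voices to [b]. → [bisloboubi].

hnibuvaigoubixjia, nenievaguodideala, eidugleloegawegu, bisloboubi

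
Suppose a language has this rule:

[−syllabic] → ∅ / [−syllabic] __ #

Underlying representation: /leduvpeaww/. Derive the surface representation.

/w/ is the second consonant of a word-final cluster /ww/, so it deletes.
The other instances of /l/, /d/, /v/, /p/, /w/ do not occur in the required environment and remain unchanged.
Surface form: [leduvpeaw].

leduvpeaw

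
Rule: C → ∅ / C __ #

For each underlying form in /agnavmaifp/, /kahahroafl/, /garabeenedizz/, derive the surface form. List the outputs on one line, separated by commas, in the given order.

/agnavmaifp/: /p/ is the second consonant of a word-final cluster /fp/, so it deletes. → [agnavmaif].
/kahahroafl/: /l/ is the second consonant of a word-final cluster /fl/, so it deletes. → [kahahroaf].
/garabeenedizz/: /z/ is the second consonant of a word-final cluster /zz/, so it deletes. → [garabeenediz].

agnavmaif, kahahroaf, garabeenediz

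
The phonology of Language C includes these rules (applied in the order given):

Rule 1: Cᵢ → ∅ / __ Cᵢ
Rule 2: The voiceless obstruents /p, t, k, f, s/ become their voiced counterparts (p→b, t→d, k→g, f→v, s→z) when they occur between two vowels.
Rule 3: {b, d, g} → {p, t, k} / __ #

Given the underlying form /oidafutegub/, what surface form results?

Rule 1 (degemination): no segment meets the environment; /oidafutegub/ is unchanged.
Rule 2 (intervocalic voicing): /f/ is a voiceless obstruent between vowels /a/ and /u/, so it voices to [v]. /t/ is a voiceless obstruent between vowels /u/ and /e/, so it voices to [d]. /oidafutegub/ → oidavudegub.
Rule 3 (final devoicing): /b/ is a voiced stop in word-final position, so it devoices to [p]. /oidavudegub/ → oidavudegup.

oidavudegup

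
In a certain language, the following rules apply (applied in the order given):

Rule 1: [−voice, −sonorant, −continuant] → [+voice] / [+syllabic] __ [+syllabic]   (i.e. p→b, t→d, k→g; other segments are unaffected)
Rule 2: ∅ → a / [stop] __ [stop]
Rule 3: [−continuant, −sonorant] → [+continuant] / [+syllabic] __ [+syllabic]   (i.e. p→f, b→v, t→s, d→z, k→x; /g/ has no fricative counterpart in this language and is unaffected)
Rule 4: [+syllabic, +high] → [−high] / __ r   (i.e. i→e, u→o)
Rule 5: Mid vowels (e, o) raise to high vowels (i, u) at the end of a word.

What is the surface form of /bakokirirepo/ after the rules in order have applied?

bagogererevu

Rule 1 (intervocalic voicing): /k/ is a voiceless stop between vowels /a/ and /o/, so it voices to [g]. /k/ is a voiceless stop between vowels /o/ and /i/, so it voices to [g]. /p/ is a voiceless stop between vowels /e/ and /o/, so it voices to [b]. /bakokirirepo/ → bagogirirebo.
Rule 2 (stop-cluster a-epenthesis): no segment meets the environment; /bagogirirebo/ is unchanged.
Rule 3 (intervocalic spirantization): /b/ is a stop between vowels /e/ and /o/, so it spirantizes to the fricative [v]. /bagogirirebo/ → bagogirirevo.
Rule 4 (pre-rhotic lowering): /i/ is a high vowel immediately before /r/, so it lowers to [e]. /i/ is a high vowel immediately before /r/, so it lowers to [e]. /bagogirirevo/ → bagogererevo.
Rule 5 (final vowel raising): /o/ is a mid vowel in word-final position, so it raises to [u]. /bagogererevo/ → bagogererevu.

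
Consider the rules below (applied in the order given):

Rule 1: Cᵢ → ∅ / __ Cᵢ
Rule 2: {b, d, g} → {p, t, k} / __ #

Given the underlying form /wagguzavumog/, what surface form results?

waguzavumok

Rule 1 (degemination): /gg/ is a geminate; the first /g/ deletes. /wagguzavumog/ → waguzavumog.
Rule 2 (final devoicing): /g/ is a voiced stop in word-final position, so it devoices to [k]. /waguzavumog/ → waguzavumok.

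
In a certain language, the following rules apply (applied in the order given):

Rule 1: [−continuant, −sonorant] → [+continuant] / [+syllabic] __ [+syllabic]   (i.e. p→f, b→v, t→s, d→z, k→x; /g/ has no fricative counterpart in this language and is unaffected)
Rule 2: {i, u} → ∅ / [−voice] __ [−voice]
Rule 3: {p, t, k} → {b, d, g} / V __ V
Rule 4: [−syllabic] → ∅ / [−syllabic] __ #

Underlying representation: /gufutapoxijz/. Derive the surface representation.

Rule 1 (intervocalic spirantization): /t/ is a stop between vowels /u/ and /a/, so it spirantizes to the fricative [s]. /p/ is a stop between vowels /a/ and /o/, so it spirantizes to the fricative [f]. /gufutapoxijz/ → gufusafoxijz.
Rule 2 (high vowel syncope): /u/ is a high vowel flanked by voiceless consonants /f/ and /s/, so it deletes. /gufusafoxijz/ → gufsafoxijz.
Rule 3 (intervocalic voicing): no segment meets the environment; /gufsafoxijz/ is unchanged.
Rule 4 (final cluster simplification): /z/ is the second consonant of a word-final cluster /jz/, so it deletes. /gufsafoxijz/ → gufsafoxij.

gufsafoxij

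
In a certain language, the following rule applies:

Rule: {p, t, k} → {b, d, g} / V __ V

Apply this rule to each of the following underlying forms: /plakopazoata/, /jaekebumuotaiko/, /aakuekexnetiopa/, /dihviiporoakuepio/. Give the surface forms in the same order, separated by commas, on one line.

plagobazoada, jaegebumuodaigo, aaguegexnedioba, dihviiboroaguebio

/plakopazoata/: /k/ is a voiceless stop between vowels /a/ and /o/, so it voices to [g]. /p/ is a voiceless stop between vowels /o/ and /a/, so it voices to [b]. /t/ is a voiceless stop between vowels /a/ and /a/, so it voices to [d]. → [plagobazoada].
/jaekebumuotaiko/: /k/ is a voiceless stop between vowels /e/ and /e/, so it voices to [g]. /t/ is a voiceless stop between vowels /o/ and /a/, so it voices to [d]. /k/ is a voiceless stop between vowels /i/ and /o/, so it voices to [g]. → [jaegebumuodaigo].
/aakuekexnetiopa/: /k/ is a voiceless stop between vowels /a/ and /u/, so it voices to [g]. /k/ is a voiceless stop between vowels /e/ and /e/, so it voices to [g]. /t/ is a voiceless stop between vowels /e/ and /i/, so it voices to [d]. /p/ is a voiceless stop between vowels /o/ and /a/, so it voices to [b]. → [aaguegexnedioba].
/dihviiporoakuepio/: /p/ is a voiceless stop between vowels /i/ and /o/, so it voices to [b]. /k/ is a voiceless stop between vowels /a/ and /u/, so it voices to [g]. /p/ is a voiceless stop between vowels /e/ and /i/, so it voices to [b]. → [dihviiboroaguebio].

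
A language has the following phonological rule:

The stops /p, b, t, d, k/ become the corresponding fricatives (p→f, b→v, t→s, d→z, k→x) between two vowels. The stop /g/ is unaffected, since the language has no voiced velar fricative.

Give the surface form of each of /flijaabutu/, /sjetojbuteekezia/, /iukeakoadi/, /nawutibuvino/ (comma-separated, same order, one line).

flijaavusu, sjesojbuseexezia, iuxeaxoazi, nawusivuvino

/flijaabutu/: /b/ is a stop between vowels /a/ and /u/, so it spirantizes to the fricative [v]. /t/ is a stop between vowels /u/ and /u/, so it spirantizes to the fricative [s]. → [flijaavusu].
/sjetojbuteekezia/: /t/ is a stop between vowels /e/ and /o/, so it spirantizes to the fricative [s]. /t/ is a stop between vowels /u/ and /e/, so it spirantizes to the fricative [s]. /k/ is a stop between vowels /e/ and /e/, so it spirantizes to the fricative [x]. → [sjesojbuseexezia].
/iukeakoadi/: /k/ is a stop between vowels /u/ and /e/, so it spirantizes to the fricative [x]. /k/ is a stop between vowels /a/ and /o/, so it spirantizes to the fricative [x]. /d/ is a stop between vowels /a/ and /i/, so it spirantizes to the fricative [z]. → [iuxeaxoazi].
/nawutibuvino/: /t/ is a stop between vowels /u/ and /i/, so it spirantizes to the fricative [s]. /b/ is a stop between vowels /i/ and /u/, so it spirantizes to the fricative [v]. → [nawusivuvino].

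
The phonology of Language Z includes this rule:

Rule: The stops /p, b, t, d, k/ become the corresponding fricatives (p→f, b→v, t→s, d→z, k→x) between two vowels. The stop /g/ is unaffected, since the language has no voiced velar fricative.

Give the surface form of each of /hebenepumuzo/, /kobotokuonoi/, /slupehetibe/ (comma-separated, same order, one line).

/hebenepumuzo/: /b/ is a stop between vowels /e/ and /e/, so it spirantizes to the fricative [v]. /p/ is a stop between vowels /e/ and /u/, so it spirantizes to the fricative [f]. → [hevenefumuzo].
/kobotokuonoi/: /b/ is a stop between vowels /o/ and /o/, so it spirantizes to the fricative [v]. /t/ is a stop between vowels /o/ and /o/, so it spirantizes to the fricative [s]. /k/ is a stop between vowels /o/ and /u/, so it spirantizes to the fricative [x]. → [kovosoxuonoi].
/slupehetibe/: /p/ is a stop between vowels /u/ and /e/, so it spirantizes to the fricative [f]. /t/ is a stop between vowels /e/ and /i/, so it spirantizes to the fricative [s]. /b/ is a stop between vowels /i/ and /e/, so it spirantizes to the fricative [v]. → [slufehesive].

hevenefumuzo, kovosoxuonoi, slufehesive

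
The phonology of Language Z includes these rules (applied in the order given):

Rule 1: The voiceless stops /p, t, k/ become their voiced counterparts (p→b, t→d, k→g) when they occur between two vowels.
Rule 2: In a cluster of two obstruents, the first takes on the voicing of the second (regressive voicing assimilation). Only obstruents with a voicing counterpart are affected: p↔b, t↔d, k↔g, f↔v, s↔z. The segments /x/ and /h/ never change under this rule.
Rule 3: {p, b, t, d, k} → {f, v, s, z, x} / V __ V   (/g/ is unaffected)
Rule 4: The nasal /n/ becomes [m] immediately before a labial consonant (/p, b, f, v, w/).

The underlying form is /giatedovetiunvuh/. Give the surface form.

Rule 1 (intervocalic voicing): /t/ is a voiceless stop between vowels /a/ and /e/, so it voices to [d]. /t/ is a voiceless stop between vowels /e/ and /i/, so it voices to [d]. /giatedovetiunvuh/ → giadedovediunvuh.
Rule 2 (regressive voicing assimilation): no segment meets the environment; /giadedovediunvuh/ is unchanged.
Rule 3 (intervocalic spirantization): /d/ is a stop between vowels /a/ and /e/, so it spirantizes to the fricative [z]. /d/ is a stop between vowels /e/ and /o/, so it spirantizes to the fricative [z]. /d/ is a stop between vowels /e/ and /i/, so it spirantizes to the fricative [z]. /giadedovediunvuh/ → giazezoveziunvuh.
Rule 4 (nasal place assimilation): /n/ precedes the labial consonant /v/, so it assimilates in place to [m]. /giazezoveziunvuh/ → giazezoveziumvuh.

giazezoveziumvuh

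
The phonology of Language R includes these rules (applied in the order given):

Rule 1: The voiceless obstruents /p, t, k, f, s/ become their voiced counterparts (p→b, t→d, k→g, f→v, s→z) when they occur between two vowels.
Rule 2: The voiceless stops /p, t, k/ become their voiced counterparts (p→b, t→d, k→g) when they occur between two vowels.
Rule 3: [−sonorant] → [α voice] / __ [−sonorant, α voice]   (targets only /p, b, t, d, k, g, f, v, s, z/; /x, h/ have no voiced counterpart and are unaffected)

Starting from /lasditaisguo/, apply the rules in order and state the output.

lazdidaizguo

Rule 1 (intervocalic voicing): /t/ is a voiceless obstruent between vowels /i/ and /a/, so it voices to [d]. /lasditaisguo/ → lasdidaisguo.
Rule 2 (intervocalic voicing): no segment meets the environment; /lasdidaisguo/ is unchanged.
Rule 3 (regressive voicing assimilation): /s/ precedes the voiced obstruent /d/, so it voices to [z] by assimilation. /s/ precedes the voiced obstruent /g/, so it voices to [z] by assimilation. /lasdidaisguo/ → lazdidaizguo.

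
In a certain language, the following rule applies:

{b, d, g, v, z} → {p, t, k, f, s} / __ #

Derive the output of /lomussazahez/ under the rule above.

lomussazahes

/z/ is a voiced obstruent in word-final position, so it devoices to [s].
Surface form: [lomussazahes].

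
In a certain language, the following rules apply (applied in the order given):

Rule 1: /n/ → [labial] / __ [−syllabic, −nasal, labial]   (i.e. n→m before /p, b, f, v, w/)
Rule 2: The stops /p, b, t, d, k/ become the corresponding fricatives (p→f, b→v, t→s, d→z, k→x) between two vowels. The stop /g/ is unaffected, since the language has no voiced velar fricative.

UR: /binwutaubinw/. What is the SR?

Rule 1 (nasal place assimilation): /n/ precedes the labial consonant /w/, so it assimilates in place to [m]. /n/ precedes the labial consonant /w/, so it assimilates in place to [m]. /binwutaubinw/ → bimwutaubimw.
Rule 2 (intervocalic spirantization): /t/ is a stop between vowels /u/ and /a/, so it spirantizes to the fricative [s]. /b/ is a stop between vowels /u/ and /i/, so it spirantizes to the fricative [v]. /bimwutaubimw/ → bimwusauvimw.

bimwusauvimw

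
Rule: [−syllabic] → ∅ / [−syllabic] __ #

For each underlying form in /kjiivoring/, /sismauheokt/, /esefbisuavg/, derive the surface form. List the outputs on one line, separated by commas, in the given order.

kjiivorin, sismauheok, esefbisuav

/kjiivoring/: /g/ is the second consonant of a word-final cluster /ng/, so it deletes. → [kjiivorin].
/sismauheokt/: /t/ is the second consonant of a word-final cluster /kt/, so it deletes. → [sismauheok].
/esefbisuavg/: /g/ is the second consonant of a word-final cluster /vg/, so it deletes. → [esefbisuav].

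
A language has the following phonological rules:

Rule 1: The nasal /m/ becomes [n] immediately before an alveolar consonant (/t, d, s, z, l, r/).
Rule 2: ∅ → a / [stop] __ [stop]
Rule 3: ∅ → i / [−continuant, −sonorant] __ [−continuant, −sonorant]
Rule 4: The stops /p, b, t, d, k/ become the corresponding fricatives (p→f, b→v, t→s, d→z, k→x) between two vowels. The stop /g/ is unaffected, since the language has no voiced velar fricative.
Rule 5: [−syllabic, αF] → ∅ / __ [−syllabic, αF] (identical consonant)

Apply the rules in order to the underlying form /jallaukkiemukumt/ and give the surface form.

jalauxaxiemuxunt

Rule 1 (nasal place assimilation): /m/ precedes the alveolar consonant /t/, so it assimilates in place to [n]. /jallaukkiemukumt/ → jallaukkiemukunt.
Rule 2 (stop-cluster a-epenthesis): /k/ and /k/ form a stop–stop cluster, so [a] is inserted between them. /jallaukkiemukunt/ → jallaukakiemukunt.
Rule 3 (stop-cluster i-epenthesis): no segment meets the environment; /jallaukakiemukunt/ is unchanged.
Rule 4 (intervocalic spirantization): /k/ is a stop between vowels /u/ and /a/, so it spirantizes to the fricative [x]. /k/ is a stop between vowels /a/ and /i/, so it spirantizes to the fricative [x]. /k/ is a stop between vowels /u/ and /u/, so it spirantizes to the fricative [x]. /jallaukakiemukunt/ → jallauxaxiemuxunt.
Rule 5 (degemination): /ll/ is a geminate; the first /l/ deletes. /jallauxaxiemuxunt/ → jalauxaxiemuxunt.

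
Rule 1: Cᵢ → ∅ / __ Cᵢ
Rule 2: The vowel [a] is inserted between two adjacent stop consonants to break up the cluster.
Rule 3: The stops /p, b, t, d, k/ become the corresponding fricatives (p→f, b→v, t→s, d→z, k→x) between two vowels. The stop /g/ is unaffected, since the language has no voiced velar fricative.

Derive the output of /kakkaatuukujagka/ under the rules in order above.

Rule 1 (degemination): /kk/ is a geminate; the first /k/ deletes. /kakkaatuukujagka/ → kakaatuukujagka.
Rule 2 (stop-cluster a-epenthesis): /g/ and /k/ form a stop–stop cluster, so [a] is inserted between them. /kakaatuukujagka/ → kakaatuukujagaka.
Rule 3 (intervocalic spirantization): /k/ is a stop between vowels /a/ and /a/, so it spirantizes to the fricative [x]. /t/ is a stop between vowels /a/ and /u/, so it spirantizes to the fricative [s]. /k/ is a stop between vowels /u/ and /u/, so it spirantizes to the fricative [x]. /k/ is a stop between vowels /a/ and /a/, so it spirantizes to the fricative [x]. /kakaatuukujagaka/ → kaxaasuuxujagaxa.

kaxaasuuxujagaxa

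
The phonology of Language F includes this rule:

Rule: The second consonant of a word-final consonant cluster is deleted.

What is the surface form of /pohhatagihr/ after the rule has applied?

pohhatagih

/r/ is the second consonant of a word-final cluster /hr/, so it deletes.
Surface form: [pohhatagih].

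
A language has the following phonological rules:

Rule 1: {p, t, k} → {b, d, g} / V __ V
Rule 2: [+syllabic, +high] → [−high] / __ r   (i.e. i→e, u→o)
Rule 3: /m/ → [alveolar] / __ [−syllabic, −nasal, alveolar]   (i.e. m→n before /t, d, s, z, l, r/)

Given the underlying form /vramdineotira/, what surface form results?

Rule 1 (intervocalic voicing): /t/ is a voiceless stop between vowels /o/ and /i/, so it voices to [d]. /vramdineotira/ → vramdineodira.
Rule 2 (pre-rhotic lowering): /i/ is a high vowel immediately before /r/, so it lowers to [e]. /vramdineodira/ → vramdineodera.
Rule 3 (nasal place assimilation): /m/ precedes the alveolar consonant /d/, so it assimilates in place to [n]. /vramdineodera/ → vrandineodera.

vrandineodera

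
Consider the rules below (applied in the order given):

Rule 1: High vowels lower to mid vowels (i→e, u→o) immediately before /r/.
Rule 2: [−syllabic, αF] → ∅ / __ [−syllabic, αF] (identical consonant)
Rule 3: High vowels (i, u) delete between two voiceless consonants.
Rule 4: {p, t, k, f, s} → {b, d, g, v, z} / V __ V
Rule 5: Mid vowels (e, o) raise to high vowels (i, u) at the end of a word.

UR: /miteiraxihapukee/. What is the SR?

Rule 1 (pre-rhotic lowering): /i/ is a high vowel immediately before /r/, so it lowers to [e]. /miteiraxihapukee/ → miteeraxihapukee.
Rule 2 (degemination): no segment meets the environment; /miteeraxihapukee/ is unchanged.
Rule 3 (high vowel syncope): /i/ is a high vowel flanked by voiceless consonants /x/ and /h/, so it deletes. /u/ is a high vowel flanked by voiceless consonants /p/ and /k/, so it deletes. /miteeraxihapukee/ → miteeraxhapkee.
Rule 4 (intervocalic voicing): /t/ is a voiceless obstruent between vowels /i/ and /e/, so it voices to [d]. /miteeraxhapkee/ → mideeraxhapkee.
Rule 5 (final vowel raising): /e/ is a mid vowel in word-final position, so it raises to [i]. /mideeraxhapkee/ → mideeraxhapkei.

mideeraxhapkei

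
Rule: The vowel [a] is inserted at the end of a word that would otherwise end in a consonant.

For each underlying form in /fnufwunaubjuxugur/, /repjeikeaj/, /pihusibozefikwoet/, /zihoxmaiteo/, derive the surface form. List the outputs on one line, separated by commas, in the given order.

/fnufwunaubjuxugur/: the form ends in the consonant /r/, so [a] is inserted word-finally. → [fnufwunaubjuxugura].
/repjeikeaj/: the form ends in the consonant /j/, so [a] is inserted word-finally. → [repjeikeaja].
/pihusibozefikwoet/: the form ends in the consonant /t/, so [a] is inserted word-finally. → [pihusibozefikwoeta].
/zihoxmaiteo/: the rule's environment is not met; surfaces unchanged as [zihoxmaiteo].

fnufwunaubjuxugura, repjeikeaja, pihusibozefikwoeta, zihoxmaiteo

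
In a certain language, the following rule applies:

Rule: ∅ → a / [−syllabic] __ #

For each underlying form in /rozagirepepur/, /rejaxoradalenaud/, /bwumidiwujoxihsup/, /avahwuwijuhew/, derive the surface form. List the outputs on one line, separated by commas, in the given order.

/rozagirepepur/: the form ends in the consonant /r/, so [a] is inserted word-finally. → [rozagirepepura].
/rejaxoradalenaud/: the form ends in the consonant /d/, so [a] is inserted word-finally. → [rejaxoradalenauda].
/bwumidiwujoxihsup/: the form ends in the consonant /p/, so [a] is inserted word-finally. → [bwumidiwujoxihsupa].
/avahwuwijuhew/: the form ends in the consonant /w/, so [a] is inserted word-finally. → [avahwuwijuhewa].

rozagirepepura, rejaxoradalenauda, bwumidiwujoxihsupa, avahwuwijuhewa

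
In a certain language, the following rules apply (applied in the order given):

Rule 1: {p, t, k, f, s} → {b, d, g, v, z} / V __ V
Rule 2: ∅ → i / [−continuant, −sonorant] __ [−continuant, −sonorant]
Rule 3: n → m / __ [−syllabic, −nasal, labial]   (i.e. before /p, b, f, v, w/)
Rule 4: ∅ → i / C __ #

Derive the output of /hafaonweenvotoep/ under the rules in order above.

Rule 1 (intervocalic voicing): /f/ is a voiceless obstruent between vowels /a/ and /a/, so it voices to [v]. /t/ is a voiceless obstruent between vowels /o/ and /o/, so it voices to [d]. /hafaonweenvotoep/ → havaonweenvodoep.
Rule 2 (stop-cluster i-epenthesis): no segment meets the environment; /havaonweenvodoep/ is unchanged.
Rule 3 (nasal place assimilation): /n/ precedes the labial consonant /w/, so it assimilates in place to [m]. /n/ precedes the labial consonant /v/, so it assimilates in place to [m]. /havaonweenvodoep/ → havaomweemvodoep.
Rule 4 (final i-epenthesis): the form ends in the consonant /p/, so [i] is inserted word-finally. /havaomweemvodoep/ → havaomweemvodoepi.

havaomweemvodoepi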